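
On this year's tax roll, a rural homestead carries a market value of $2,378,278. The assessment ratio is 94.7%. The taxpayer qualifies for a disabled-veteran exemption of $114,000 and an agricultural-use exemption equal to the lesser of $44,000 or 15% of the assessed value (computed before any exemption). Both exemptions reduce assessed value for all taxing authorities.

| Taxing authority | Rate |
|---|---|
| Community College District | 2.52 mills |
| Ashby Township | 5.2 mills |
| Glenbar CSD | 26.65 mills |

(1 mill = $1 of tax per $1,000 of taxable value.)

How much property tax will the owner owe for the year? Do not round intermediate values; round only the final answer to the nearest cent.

Assessed value = $2,378,278 × 0.947 = $2,252,229.266
Agricultural-use exemption = min($44,000, 15% × $2,252,229.266) = min($44,000, $337,834.3899) = $44,000 (dollar cap binds)
Taxable value = $2,252,229.266 − $114,000 − $44,000 = $2,094,229.266
Community College District: $2,094,229.266 × 0.00252 = $5,277.45775032
Ashby Township: $2,094,229.266 × 0.0052 = $10,889.9921832
Glenbar CSD: $2,094,229.266 × 0.02665 = $55,811.2099389
Total = $71,978.65987242

$71,978.66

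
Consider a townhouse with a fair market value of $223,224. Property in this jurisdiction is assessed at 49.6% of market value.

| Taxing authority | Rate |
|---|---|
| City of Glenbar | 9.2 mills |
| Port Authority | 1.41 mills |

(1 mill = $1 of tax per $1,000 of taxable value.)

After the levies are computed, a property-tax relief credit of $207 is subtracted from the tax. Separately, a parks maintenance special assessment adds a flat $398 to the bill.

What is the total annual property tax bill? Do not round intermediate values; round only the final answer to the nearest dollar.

$1,366

Assessed value = $223,224 × 0.496 = $110,719.104
City of Glenbar: $110,719.104 × 0.0092 = $1,018.6157568
Port Authority: $110,719.104 × 0.00141 = $156.11393664
Levies subtotal = $1,174.72969344
After credit = $1,174.72969344 − $207 = $967.72969344
Total = $967.72969344 + $398 = $1,365.72969344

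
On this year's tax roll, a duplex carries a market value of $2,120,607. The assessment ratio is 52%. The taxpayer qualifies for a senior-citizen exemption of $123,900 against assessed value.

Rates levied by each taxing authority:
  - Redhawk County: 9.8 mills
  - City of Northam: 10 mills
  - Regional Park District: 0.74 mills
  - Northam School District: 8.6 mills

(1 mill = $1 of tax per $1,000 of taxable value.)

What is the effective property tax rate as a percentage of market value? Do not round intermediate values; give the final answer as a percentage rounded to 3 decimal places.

Assessed value = $2,120,607 × 0.52 = $1,102,715.64
Taxable value = $1,102,715.64 − $123,900 = $978,815.64
Redhawk County: $978,815.64 × 0.0098 = $9,592.393272
City of Northam: $978,815.64 × 0.01 = $9,788.1564
Regional Park District: $978,815.64 × 0.00074 = $724.3235736
Northam School District: $978,815.64 × 0.0086 = $8,417.814504
Total tax = $28,522.6877496
Effective rate = $28,522.6877496 ÷ $2,120,607 = 1.345% of market value

1.345%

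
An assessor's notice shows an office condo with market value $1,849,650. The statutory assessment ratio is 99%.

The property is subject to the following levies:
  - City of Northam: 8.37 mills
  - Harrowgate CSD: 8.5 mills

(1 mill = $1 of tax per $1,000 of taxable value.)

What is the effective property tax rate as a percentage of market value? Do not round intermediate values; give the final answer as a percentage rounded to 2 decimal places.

Assessed value = $1,849,650 × 0.99 = $1,831,153.5
City of Northam: $1,831,153.5 × 0.00837 = $15,326.754795
Harrowgate CSD: $1,831,153.5 × 0.0085 = $15,564.80475
Total tax = $30,891.559545
Effective rate = $30,891.559545 ÷ $1,849,650 = 1.67% of market value

1.67%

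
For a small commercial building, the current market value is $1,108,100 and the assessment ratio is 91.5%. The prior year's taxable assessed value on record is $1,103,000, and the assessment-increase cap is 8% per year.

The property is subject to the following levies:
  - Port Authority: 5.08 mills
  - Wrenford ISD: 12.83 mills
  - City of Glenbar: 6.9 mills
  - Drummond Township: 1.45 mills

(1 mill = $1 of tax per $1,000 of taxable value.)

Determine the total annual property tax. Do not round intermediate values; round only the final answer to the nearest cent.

Uncapped assessed value = $1,108,100 × 0.915 = $1,013,911.5
Cap limit = $1,103,000 × 1.08 = $1,191,240
Taxable assessed value = min($1,013,911.5, $1,191,240) = $1,013,911.5 (cap does not bind)
Port Authority: $1,013,911.5 × 0.00508 = $5,150.67042
Wrenford ISD: $1,013,911.5 × 0.01283 = $13,008.484545
City of Glenbar: $1,013,911.5 × 0.0069 = $6,995.98935
Drummond Township: $1,013,911.5 × 0.00145 = $1,470.171675
Total = $26,625.31599

$26,625.32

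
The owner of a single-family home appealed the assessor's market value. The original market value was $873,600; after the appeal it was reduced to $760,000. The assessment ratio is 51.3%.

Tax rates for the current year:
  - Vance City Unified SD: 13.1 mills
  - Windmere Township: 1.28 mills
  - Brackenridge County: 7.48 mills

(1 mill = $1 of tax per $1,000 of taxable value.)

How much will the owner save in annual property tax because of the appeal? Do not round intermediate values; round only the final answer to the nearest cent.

Old assessed value = $873,600 × 0.513 = $448,156.8
New assessed value = $760,000 × 0.513 = $389,880
Combined rate = 0.0131 + 0.00128 + 0.00748 = 0.02186
Old tax = $448,156.8 × 0.02186 = $9,796.707648
New tax = $389,880 × 0.02186 = $8,522.7768
Reduction = $9,796.707648 − $8,522.7768 = $1,273.930848

$1,273.93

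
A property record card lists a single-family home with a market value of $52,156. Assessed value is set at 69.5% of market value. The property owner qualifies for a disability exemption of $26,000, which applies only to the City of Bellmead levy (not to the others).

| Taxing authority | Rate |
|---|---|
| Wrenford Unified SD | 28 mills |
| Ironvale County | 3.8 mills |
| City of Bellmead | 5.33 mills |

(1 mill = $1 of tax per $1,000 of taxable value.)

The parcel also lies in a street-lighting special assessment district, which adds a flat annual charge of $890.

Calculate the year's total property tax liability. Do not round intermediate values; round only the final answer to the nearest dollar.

$2,097

Assessed value = $52,156 × 0.695 = $36,248.42
Wrenford Unified SD: $36,248.42 × 0.028 = $1,014.95576
Ironvale County: $36,248.42 × 0.0038 = $137.743996
City of Bellmead: ($36,248.42 − $26,000) × 0.00533 = $10,248.42 × 0.00533 = $54.6240786
Levies subtotal = $1,207.3238346
Total = $1,207.3238346 + $890 = $2,097.3238346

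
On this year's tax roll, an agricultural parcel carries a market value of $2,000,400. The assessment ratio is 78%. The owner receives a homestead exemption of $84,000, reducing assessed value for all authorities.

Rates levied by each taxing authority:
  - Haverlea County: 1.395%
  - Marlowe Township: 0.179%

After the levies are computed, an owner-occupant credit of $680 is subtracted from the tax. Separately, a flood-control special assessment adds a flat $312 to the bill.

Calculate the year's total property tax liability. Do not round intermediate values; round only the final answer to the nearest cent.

Assessed value = $2,000,400 × 0.78 = $1,560,312
Taxable value = $1,560,312 − $84,000 = $1,476,312
Haverlea County: $1,476,312 × 0.01395 = $20,594.5524
Marlowe Township: $1,476,312 × 0.00179 = $2,642.59848
Levies subtotal = $23,237.15088
After credit = $23,237.15088 − $680 = $22,557.15088
Total = $22,557.15088 + $312 = $22,869.15088

$22,869.15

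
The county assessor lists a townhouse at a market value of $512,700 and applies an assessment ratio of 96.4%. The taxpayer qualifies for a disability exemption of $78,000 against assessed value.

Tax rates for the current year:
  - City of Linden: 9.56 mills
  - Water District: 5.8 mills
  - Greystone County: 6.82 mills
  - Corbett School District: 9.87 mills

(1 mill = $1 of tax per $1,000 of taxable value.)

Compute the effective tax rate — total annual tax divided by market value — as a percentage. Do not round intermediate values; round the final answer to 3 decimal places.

2.602%

Assessed value = $512,700 × 0.964 = $494,242.8
Taxable value = $494,242.8 − $78,000 = $416,242.8
City of Linden: $416,242.8 × 0.00956 = $3,979.281168
Water District: $416,242.8 × 0.0058 = $2,414.20824
Greystone County: $416,242.8 × 0.00682 = $2,838.775896
Corbett School District: $416,242.8 × 0.00987 = $4,108.316436
Total tax = $13,340.58174
Effective rate = $13,340.58174 ÷ $512,700 = 2.602% of market value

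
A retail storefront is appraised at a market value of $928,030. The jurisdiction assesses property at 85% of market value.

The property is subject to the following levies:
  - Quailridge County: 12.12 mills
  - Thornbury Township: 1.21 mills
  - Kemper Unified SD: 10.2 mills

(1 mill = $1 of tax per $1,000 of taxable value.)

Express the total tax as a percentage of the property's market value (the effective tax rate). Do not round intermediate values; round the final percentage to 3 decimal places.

Assessed value = $928,030 × 0.85 = $788,825.5
Quailridge County: $788,825.5 × 0.01212 = $9,560.56506
Thornbury Township: $788,825.5 × 0.00121 = $954.478855
Kemper Unified SD: $788,825.5 × 0.0102 = $8,046.0201
Total tax = $18,561.064015
Effective rate = $18,561.064015 ÷ $928,030 = 2.000% of market value

2.000%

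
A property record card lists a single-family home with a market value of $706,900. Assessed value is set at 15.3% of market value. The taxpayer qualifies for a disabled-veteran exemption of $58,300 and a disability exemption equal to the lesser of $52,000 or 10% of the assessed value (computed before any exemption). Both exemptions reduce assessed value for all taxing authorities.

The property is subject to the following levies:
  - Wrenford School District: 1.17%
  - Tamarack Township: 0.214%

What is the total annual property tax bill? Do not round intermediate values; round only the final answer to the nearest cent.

$540.32

Assessed value = $706,900 × 0.153 = $108,155.7
Disability exemption = min($52,000, 10% × $108,155.7) = min($52,000, $10,815.57) = $10,815.57 (percentage binds)
Taxable value = $108,155.7 − $58,300 − $10,815.57 = $39,040.13
Wrenford School District: $39,040.13 × 0.0117 = $456.769521
Tamarack Township: $39,040.13 × 0.00214 = $83.5458782
Total = $540.3153992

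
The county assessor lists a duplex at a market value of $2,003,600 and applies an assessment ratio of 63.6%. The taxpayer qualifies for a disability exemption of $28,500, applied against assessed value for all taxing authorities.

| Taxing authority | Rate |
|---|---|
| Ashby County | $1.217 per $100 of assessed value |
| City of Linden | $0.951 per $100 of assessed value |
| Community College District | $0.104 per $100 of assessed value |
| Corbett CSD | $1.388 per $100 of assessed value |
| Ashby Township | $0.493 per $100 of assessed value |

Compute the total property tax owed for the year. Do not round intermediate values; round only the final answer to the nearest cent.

$51,737.64

Assessed value = $2,003,600 × 0.636 = $1,274,289.6
Taxable value = $1,274,289.6 − $28,500 = $1,245,789.6
Ashby County: $1,245,789.6 × 0.01217 = $15,161.259432
City of Linden: $1,245,789.6 × 0.00951 = $11,847.459096
Community College District: $1,245,789.6 × 0.00104 = $1,295.621184
Corbett CSD: $1,245,789.6 × 0.01388 = $17,291.559648
Ashby Township: $1,245,789.6 × 0.00493 = $6,141.742728
Total = $15,161.259432 + $11,847.459096 + $1,295.621184 + $17,291.559648 + $6,141.742728 = $51,737.642088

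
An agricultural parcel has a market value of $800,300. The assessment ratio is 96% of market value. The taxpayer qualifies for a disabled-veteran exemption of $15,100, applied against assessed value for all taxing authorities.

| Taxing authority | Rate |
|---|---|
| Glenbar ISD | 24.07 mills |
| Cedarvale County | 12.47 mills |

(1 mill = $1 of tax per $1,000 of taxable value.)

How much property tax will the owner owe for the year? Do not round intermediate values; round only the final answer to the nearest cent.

Assessed value = $800,300 × 0.96 = $768,288
Taxable value = $768,288 − $15,100 = $753,188
Glenbar ISD: $753,188 × 0.02407 = $18,129.23516
Cedarvale County: $753,188 × 0.01247 = $9,392.25436
Total = $18,129.23516 + $9,392.25436 = $27,521.48952

$27,521.49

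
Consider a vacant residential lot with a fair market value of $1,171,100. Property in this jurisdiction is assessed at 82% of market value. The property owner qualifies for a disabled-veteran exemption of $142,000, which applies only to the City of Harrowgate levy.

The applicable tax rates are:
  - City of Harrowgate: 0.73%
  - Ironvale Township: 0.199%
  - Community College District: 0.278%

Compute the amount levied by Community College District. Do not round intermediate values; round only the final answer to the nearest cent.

Assessed value = $1,171,100 × 0.82 = $960,302
Community College District taxable value = $960,302 (exemption does not apply)
Community College District levy = $960,302 × 0.00278 = $2,669.63956

$2,669.64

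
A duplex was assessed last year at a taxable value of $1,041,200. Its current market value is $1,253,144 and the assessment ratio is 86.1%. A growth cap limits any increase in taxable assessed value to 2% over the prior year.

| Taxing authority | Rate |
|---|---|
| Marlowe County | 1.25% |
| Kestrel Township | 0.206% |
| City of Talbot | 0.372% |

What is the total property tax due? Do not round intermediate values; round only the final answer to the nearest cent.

$19,413.80

Uncapped assessed value = $1,253,144 × 0.861 = $1,078,956.984
Cap limit = $1,041,200 × 1.02 = $1,062,024
Taxable assessed value = min($1,078,956.984, $1,062,024) = $1,062,024 (cap binds)
Marlowe County: $1,062,024 × 0.0125 = $13,275.3
Kestrel Township: $1,062,024 × 0.00206 = $2,187.76944
City of Talbot: $1,062,024 × 0.00372 = $3,950.72928
Total = $19,413.79872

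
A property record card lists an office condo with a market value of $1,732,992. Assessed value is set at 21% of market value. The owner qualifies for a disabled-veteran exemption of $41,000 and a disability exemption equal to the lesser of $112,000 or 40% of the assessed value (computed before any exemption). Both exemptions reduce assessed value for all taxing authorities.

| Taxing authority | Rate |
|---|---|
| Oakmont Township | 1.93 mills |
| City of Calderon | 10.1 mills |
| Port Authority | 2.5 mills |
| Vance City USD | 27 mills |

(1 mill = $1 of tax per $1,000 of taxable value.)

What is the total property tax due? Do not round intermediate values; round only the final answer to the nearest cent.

$8,759.85

Assessed value = $1,732,992 × 0.21 = $363,928.32
Disability exemption = min($112,000, 40% × $363,928.32) = min($112,000, $145,571.328) = $112,000 (dollar cap binds)
Taxable value = $363,928.32 − $41,000 − $112,000 = $210,928.32
Oakmont Township: $210,928.32 × 0.00193 = $407.0916576
City of Calderon: $210,928.32 × 0.0101 = $2,130.376032
Port Authority: $210,928.32 × 0.0025 = $527.3208
Vance City USD: $210,928.32 × 0.027 = $5,695.06464
Total = $8,759.8531296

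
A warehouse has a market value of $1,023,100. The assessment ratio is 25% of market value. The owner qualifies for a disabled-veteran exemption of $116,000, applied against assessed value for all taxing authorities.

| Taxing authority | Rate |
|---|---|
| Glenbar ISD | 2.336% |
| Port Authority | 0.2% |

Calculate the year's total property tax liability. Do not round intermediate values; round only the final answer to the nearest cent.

$3,544.69

Assessed value = $1,023,100 × 0.25 = $255,775
Taxable value = $255,775 − $116,000 = $139,775
Glenbar ISD: $139,775 × 0.02336 = $3,265.144
Port Authority: $139,775 × 0.002 = $279.55
Total = $3,265.144 + $279.55 = $3,544.694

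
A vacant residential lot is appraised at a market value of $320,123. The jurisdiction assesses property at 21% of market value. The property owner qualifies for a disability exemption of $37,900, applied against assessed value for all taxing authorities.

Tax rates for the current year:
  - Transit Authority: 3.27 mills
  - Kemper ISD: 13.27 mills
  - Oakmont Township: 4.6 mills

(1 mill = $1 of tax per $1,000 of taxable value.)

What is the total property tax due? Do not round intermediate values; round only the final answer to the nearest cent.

Assessed value = $320,123 × 0.21 = $67,225.83
Taxable value = $67,225.83 − $37,900 = $29,325.83
Transit Authority: $29,325.83 × 0.00327 = $95.8954641
Kemper ISD: $29,325.83 × 0.01327 = $389.1537641
Oakmont Township: $29,325.83 × 0.0046 = $134.898818
Total = $95.8954641 + $389.1537641 + $134.898818 = $619.9480462

$619.95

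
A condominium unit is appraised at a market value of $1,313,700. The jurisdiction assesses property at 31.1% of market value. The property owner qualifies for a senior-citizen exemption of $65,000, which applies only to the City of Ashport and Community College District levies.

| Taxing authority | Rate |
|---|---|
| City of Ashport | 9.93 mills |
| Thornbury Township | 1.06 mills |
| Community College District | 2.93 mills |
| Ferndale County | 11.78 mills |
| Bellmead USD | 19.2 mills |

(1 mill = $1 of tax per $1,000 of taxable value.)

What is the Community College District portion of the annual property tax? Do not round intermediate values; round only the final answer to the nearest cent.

$1,006.63

Assessed value = $1,313,700 × 0.311 = $408,560.7
Community College District taxable value = $408,560.7 − $65,000 = $343,560.7
Community College District levy = $343,560.7 × 0.00293 = $1,006.632851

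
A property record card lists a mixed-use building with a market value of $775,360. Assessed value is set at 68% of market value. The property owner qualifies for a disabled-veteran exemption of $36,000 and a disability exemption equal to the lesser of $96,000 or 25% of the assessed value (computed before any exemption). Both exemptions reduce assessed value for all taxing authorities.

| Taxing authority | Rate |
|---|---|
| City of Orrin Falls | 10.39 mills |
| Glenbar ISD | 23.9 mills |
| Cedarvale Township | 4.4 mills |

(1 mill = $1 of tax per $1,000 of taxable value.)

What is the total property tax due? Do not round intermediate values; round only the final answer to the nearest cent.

Assessed value = $775,360 × 0.68 = $527,244.8
Disability exemption = min($96,000, 25% × $527,244.8) = min($96,000, $131,811.2) = $96,000 (dollar cap binds)
Taxable value = $527,244.8 − $36,000 − $96,000 = $395,244.8
City of Orrin Falls: $395,244.8 × 0.01039 = $4,106.593472
Glenbar ISD: $395,244.8 × 0.0239 = $9,446.35072
Cedarvale Township: $395,244.8 × 0.0044 = $1,739.07712
Total = $15,292.021312

$15,292.02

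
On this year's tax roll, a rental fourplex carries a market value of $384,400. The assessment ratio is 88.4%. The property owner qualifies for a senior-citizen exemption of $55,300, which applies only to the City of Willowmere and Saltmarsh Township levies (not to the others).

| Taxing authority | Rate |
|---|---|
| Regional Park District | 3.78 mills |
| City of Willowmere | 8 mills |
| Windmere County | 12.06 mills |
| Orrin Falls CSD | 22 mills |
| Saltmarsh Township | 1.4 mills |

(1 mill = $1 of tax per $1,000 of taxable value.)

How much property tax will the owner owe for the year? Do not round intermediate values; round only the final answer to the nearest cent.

$15,532.79

Assessed value = $384,400 × 0.884 = $339,809.6
Regional Park District: $339,809.6 × 0.00378 = $1,284.480288
City of Willowmere: ($339,809.6 − $55,300) × 0.008 = $284,509.6 × 0.008 = $2,276.0768
Windmere County: $339,809.6 × 0.01206 = $4,098.103776
Orrin Falls CSD: $339,809.6 × 0.022 = $7,475.8112
Saltmarsh Township: ($339,809.6 − $55,300) × 0.0014 = $284,509.6 × 0.0014 = $398.31344
Total = $15,532.785504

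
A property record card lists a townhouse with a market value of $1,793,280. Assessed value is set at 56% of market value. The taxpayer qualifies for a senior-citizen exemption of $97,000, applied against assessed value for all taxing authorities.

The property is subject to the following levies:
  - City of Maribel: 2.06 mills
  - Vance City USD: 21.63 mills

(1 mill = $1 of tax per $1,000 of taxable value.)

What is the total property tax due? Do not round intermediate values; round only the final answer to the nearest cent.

$21,492.44

Assessed value = $1,793,280 × 0.56 = $1,004,236.8
Taxable value = $1,004,236.8 − $97,000 = $907,236.8
City of Maribel: $907,236.8 × 0.00206 = $1,868.907808
Vance City USD: $907,236.8 × 0.02163 = $19,623.531984
Total = $1,868.907808 + $19,623.531984 = $21,492.439792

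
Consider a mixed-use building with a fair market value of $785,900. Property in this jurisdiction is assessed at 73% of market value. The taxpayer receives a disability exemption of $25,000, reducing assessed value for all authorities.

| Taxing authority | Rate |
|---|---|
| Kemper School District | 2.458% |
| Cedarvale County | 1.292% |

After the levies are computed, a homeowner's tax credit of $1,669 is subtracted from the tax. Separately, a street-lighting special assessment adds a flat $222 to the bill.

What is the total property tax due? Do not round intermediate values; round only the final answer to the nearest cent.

Assessed value = $785,900 × 0.73 = $573,707
Taxable value = $573,707 − $25,000 = $548,707
Kemper School District: $548,707 × 0.02458 = $13,487.21806
Cedarvale County: $548,707 × 0.01292 = $7,089.29444
Levies subtotal = $20,576.5125
After credit = $20,576.5125 − $1,669 = $18,907.5125
Total = $18,907.5125 + $222 = $19,129.5125

$19,129.51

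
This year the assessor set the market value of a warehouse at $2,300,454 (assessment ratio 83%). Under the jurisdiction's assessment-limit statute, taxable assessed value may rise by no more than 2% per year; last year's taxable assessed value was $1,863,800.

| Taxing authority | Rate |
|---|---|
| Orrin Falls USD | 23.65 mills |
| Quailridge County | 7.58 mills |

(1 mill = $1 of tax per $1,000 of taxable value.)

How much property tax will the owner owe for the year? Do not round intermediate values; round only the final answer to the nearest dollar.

Uncapped assessed value = $2,300,454 × 0.83 = $1,909,376.82
Cap limit = $1,863,800 × 1.02 = $1,901,076
Taxable assessed value = min($1,909,376.82, $1,901,076) = $1,901,076 (cap binds)
Orrin Falls USD: $1,901,076 × 0.02365 = $44,960.4474
Quailridge County: $1,901,076 × 0.00758 = $14,410.15608
Total = $59,370.60348

$59,371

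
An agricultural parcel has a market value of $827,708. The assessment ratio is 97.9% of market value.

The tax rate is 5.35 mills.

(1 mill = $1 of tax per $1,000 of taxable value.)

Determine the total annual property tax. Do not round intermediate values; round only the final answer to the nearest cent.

$4,335.24

Assessed value = $827,708 × 0.979 = $810,326.132
Tax = $810,326.132 × 0.00535 = $4,335.2448062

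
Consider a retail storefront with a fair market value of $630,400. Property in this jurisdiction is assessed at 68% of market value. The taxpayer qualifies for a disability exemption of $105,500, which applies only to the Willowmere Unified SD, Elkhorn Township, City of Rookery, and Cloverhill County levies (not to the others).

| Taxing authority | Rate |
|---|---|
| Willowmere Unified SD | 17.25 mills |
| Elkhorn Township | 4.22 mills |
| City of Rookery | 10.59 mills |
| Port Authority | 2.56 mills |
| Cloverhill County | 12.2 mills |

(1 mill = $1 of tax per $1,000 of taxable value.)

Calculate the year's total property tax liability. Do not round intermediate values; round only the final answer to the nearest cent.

Assessed value = $630,400 × 0.68 = $428,672
Willowmere Unified SD: ($428,672 − $105,500) × 0.01725 = $323,172 × 0.01725 = $5,574.717
Elkhorn Township: ($428,672 − $105,500) × 0.00422 = $323,172 × 0.00422 = $1,363.78584
City of Rookery: ($428,672 − $105,500) × 0.01059 = $323,172 × 0.01059 = $3,422.39148
Port Authority: $428,672 × 0.00256 = $1,097.40032
Cloverhill County: ($428,672 − $105,500) × 0.0122 = $323,172 × 0.0122 = $3,942.6984
Total = $15,400.99304

$15,400.99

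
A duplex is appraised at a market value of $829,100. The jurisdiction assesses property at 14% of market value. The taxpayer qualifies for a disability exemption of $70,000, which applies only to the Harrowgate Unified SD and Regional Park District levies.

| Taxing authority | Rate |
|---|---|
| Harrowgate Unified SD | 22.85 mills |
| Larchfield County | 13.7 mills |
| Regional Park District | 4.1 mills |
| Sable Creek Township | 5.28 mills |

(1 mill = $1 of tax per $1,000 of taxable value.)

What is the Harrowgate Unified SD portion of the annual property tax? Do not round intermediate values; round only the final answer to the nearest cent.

$1,052.79

Assessed value = $829,100 × 0.14 = $116,074
Harrowgate Unified SD taxable value = $116,074 − $70,000 = $46,074
Harrowgate Unified SD levy = $46,074 × 0.02285 = $1,052.7909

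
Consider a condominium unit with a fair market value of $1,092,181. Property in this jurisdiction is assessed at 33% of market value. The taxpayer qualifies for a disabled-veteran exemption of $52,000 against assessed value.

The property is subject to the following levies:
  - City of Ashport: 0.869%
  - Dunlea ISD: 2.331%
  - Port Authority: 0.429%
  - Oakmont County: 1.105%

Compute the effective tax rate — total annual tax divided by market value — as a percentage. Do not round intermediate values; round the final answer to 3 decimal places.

Assessed value = $1,092,181 × 0.33 = $360,419.73
Taxable value = $360,419.73 − $52,000 = $308,419.73
City of Ashport: $308,419.73 × 0.00869 = $2,680.1674537
Dunlea ISD: $308,419.73 × 0.02331 = $7,189.2639063
Port Authority: $308,419.73 × 0.00429 = $1,323.1206417
Oakmont County: $308,419.73 × 0.01105 = $3,408.0380165
Total tax = $14,600.5900182
Effective rate = $14,600.5900182 ÷ $1,092,181 = 1.337% of market value

1.337%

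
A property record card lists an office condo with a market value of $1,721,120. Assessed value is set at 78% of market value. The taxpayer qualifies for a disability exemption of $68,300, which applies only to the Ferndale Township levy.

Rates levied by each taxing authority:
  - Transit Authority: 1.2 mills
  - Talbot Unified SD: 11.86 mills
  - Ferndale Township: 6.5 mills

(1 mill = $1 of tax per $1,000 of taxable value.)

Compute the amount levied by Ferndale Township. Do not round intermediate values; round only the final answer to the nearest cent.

$8,282.13

Assessed value = $1,721,120 × 0.78 = $1,342,473.6
Ferndale Township taxable value = $1,342,473.6 − $68,300 = $1,274,173.6
Ferndale Township levy = $1,274,173.6 × 0.0065 = $8,282.1284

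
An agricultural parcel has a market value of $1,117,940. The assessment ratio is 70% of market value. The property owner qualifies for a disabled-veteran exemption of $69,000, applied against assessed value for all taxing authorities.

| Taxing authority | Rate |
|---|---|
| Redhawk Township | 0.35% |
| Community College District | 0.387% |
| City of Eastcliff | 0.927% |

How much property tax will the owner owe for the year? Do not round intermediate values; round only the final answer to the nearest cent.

$11,873.61

Assessed value = $1,117,940 × 0.7 = $782,558
Taxable value = $782,558 − $69,000 = $713,558
Redhawk Township: $713,558 × 0.0035 = $2,497.453
Community College District: $713,558 × 0.00387 = $2,761.46946
City of Eastcliff: $713,558 × 0.00927 = $6,614.68266
Total = $2,497.453 + $2,761.46946 + $6,614.68266 = $11,873.60512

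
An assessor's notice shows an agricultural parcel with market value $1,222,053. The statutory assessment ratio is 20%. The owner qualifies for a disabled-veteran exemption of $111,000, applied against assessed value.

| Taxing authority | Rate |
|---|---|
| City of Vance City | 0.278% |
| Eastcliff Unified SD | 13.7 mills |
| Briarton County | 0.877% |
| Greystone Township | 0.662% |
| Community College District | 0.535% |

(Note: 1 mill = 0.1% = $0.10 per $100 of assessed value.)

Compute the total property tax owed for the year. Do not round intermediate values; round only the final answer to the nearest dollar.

$4,966

Assessed value = $1,222,053 × 0.2 = $244,410.6
Taxable value = $244,410.6 − $111,000 = $133,410.6
City of Vance City: $133,410.6 × 0.00278 = $370.881468
Eastcliff Unified SD: $133,410.6 × 0.0137 = $1,827.72522
Briarton County: $133,410.6 × 0.00877 = $1,170.010962
Greystone Township: $133,410.6 × 0.00662 = $883.178172
Community College District: $133,410.6 × 0.00535 = $713.74671
Total = $4,965.542532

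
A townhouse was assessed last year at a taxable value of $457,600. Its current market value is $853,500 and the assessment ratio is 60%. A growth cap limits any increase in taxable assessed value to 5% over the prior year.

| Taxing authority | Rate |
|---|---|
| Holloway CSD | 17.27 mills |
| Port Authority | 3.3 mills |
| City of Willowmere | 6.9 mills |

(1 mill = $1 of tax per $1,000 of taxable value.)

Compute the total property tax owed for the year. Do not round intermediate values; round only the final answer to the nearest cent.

$13,198.79

Uncapped assessed value = $853,500 × 0.6 = $512,100
Cap limit = $457,600 × 1.05 = $480,480
Taxable assessed value = min($512,100, $480,480) = $480,480 (cap binds)
Holloway CSD: $480,480 × 0.01727 = $8,297.8896
Port Authority: $480,480 × 0.0033 = $1,585.584
City of Willowmere: $480,480 × 0.0069 = $3,315.312
Total = $13,198.7856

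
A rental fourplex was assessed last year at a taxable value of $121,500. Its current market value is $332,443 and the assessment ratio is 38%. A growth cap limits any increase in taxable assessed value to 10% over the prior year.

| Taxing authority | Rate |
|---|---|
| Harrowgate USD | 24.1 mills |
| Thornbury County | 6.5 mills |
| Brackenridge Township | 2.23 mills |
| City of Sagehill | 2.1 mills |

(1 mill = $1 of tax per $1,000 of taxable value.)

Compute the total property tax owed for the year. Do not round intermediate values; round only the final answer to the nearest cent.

Uncapped assessed value = $332,443 × 0.38 = $126,328.34
Cap limit = $121,500 × 1.1 = $133,650
Taxable assessed value = min($126,328.34, $133,650) = $126,328.34 (cap does not bind)
Harrowgate USD: $126,328.34 × 0.0241 = $3,044.512994
Thornbury County: $126,328.34 × 0.0065 = $821.13421
Brackenridge Township: $126,328.34 × 0.00223 = $281.7121982
City of Sagehill: $126,328.34 × 0.0021 = $265.289514
Total = $4,412.6489162

$4,412.65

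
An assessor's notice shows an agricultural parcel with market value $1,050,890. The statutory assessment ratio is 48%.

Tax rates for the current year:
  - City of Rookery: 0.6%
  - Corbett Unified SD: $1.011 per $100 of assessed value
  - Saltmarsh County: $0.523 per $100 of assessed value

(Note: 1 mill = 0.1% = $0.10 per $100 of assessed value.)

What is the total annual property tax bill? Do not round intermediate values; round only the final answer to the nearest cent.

$10,764.48

Assessed value = $1,050,890 × 0.48 = $504,427.2
City of Rookery: $504,427.2 × 0.006 = $3,026.5632
Corbett Unified SD: $504,427.2 × 0.01011 = $5,099.758992
Saltmarsh County: $504,427.2 × 0.00523 = $2,638.154256
Total = $10,764.476448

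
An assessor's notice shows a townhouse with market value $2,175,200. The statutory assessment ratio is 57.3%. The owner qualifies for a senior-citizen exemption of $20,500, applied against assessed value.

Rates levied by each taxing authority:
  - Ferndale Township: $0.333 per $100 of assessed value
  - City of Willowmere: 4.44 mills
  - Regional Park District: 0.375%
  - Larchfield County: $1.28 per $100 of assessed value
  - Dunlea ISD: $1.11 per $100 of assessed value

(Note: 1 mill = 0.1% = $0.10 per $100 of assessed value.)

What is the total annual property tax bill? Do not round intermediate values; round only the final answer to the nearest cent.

$43,421.01

Assessed value = $2,175,200 × 0.573 = $1,246,389.6
Taxable value = $1,246,389.6 − $20,500 = $1,225,889.6
Ferndale Township: $1,225,889.6 × 0.00333 = $4,082.212368
City of Willowmere: $1,225,889.6 × 0.00444 = $5,442.949824
Regional Park District: $1,225,889.6 × 0.00375 = $4,597.086
Larchfield County: $1,225,889.6 × 0.0128 = $15,691.38688
Dunlea ISD: $1,225,889.6 × 0.0111 = $13,607.37456
Total = $43,421.009632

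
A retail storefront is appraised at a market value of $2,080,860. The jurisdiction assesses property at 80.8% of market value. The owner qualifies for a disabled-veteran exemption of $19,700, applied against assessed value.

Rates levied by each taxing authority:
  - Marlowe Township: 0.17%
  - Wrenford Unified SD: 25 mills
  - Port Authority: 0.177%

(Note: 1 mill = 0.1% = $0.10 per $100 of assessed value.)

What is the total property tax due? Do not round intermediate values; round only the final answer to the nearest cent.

$47,306.75

Assessed value = $2,080,860 × 0.808 = $1,681,334.88
Taxable value = $1,681,334.88 − $19,700 = $1,661,634.88
Marlowe Township: $1,661,634.88 × 0.0017 = $2,824.779296
Wrenford Unified SD: $1,661,634.88 × 0.025 = $41,540.872
Port Authority: $1,661,634.88 × 0.00177 = $2,941.0937376
Total = $47,306.7450336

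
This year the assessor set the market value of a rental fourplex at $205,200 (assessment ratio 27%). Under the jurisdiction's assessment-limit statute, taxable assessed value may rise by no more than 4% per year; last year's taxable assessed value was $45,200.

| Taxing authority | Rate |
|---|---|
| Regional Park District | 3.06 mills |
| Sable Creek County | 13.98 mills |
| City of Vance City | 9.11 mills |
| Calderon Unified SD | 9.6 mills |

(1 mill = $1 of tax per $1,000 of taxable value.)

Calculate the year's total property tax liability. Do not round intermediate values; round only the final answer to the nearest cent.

Uncapped assessed value = $205,200 × 0.27 = $55,404
Cap limit = $45,200 × 1.04 = $47,008
Taxable assessed value = min($55,404, $47,008) = $47,008 (cap binds)
Regional Park District: $47,008 × 0.00306 = $143.84448
Sable Creek County: $47,008 × 0.01398 = $657.17184
City of Vance City: $47,008 × 0.00911 = $428.24288
Calderon Unified SD: $47,008 × 0.0096 = $451.2768
Total = $1,680.536

$1,680.54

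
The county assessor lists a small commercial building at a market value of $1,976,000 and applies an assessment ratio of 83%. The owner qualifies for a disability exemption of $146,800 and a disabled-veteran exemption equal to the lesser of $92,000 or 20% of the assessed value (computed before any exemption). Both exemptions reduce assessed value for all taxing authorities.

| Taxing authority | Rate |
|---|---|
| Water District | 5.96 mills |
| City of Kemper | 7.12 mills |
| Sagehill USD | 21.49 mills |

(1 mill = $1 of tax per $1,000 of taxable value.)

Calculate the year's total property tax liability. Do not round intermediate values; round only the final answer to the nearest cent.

$48,442.25

Assessed value = $1,976,000 × 0.83 = $1,640,080
Disabled-veteran exemption = min($92,000, 20% × $1,640,080) = min($92,000, $328,016) = $92,000 (dollar cap binds)
Taxable value = $1,640,080 − $146,800 − $92,000 = $1,401,280
Water District: $1,401,280 × 0.00596 = $8,351.6288
City of Kemper: $1,401,280 × 0.00712 = $9,977.1136
Sagehill USD: $1,401,280 × 0.02149 = $30,113.5072
Total = $48,442.2496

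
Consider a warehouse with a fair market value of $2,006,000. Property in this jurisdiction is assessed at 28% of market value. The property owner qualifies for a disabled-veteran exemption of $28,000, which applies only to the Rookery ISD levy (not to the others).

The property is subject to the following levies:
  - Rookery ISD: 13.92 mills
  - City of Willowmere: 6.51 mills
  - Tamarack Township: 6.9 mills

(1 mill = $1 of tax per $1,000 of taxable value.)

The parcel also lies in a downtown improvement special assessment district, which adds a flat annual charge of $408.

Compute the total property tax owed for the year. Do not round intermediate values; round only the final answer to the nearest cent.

Assessed value = $2,006,000 × 0.28 = $561,680
Rookery ISD: ($561,680 − $28,000) × 0.01392 = $533,680 × 0.01392 = $7,428.8256
City of Willowmere: $561,680 × 0.00651 = $3,656.5368
Tamarack Township: $561,680 × 0.0069 = $3,875.592
Levies subtotal = $14,960.9544
Total = $14,960.9544 + $408 = $15,368.9544

$15,368.95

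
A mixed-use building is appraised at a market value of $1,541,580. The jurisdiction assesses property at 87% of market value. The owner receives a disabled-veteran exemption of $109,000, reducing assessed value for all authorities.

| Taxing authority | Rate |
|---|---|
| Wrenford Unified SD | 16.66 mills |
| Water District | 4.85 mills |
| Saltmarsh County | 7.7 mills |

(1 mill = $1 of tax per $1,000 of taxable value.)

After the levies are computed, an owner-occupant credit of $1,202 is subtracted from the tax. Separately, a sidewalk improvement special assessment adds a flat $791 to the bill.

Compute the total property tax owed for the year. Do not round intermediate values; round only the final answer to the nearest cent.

$35,580.82

Assessed value = $1,541,580 × 0.87 = $1,341,174.6
Taxable value = $1,341,174.6 − $109,000 = $1,232,174.6
Wrenford Unified SD: $1,232,174.6 × 0.01666 = $20,528.028836
Water District: $1,232,174.6 × 0.00485 = $5,976.04681
Saltmarsh County: $1,232,174.6 × 0.0077 = $9,487.74442
Levies subtotal = $35,991.820066
After credit = $35,991.820066 − $1,202 = $34,789.820066
Total = $34,789.820066 + $791 = $35,580.820066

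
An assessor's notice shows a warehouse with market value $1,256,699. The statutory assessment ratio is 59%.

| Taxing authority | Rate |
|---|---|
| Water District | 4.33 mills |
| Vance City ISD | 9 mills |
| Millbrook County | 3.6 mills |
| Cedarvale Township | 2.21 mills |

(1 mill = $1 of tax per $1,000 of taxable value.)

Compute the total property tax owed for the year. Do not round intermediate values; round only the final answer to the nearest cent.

$14,191.40

Assessed value = $1,256,699 × 0.59 = $741,452.41
Water District: $741,452.41 × 0.00433 = $3,210.4889353
Vance City ISD: $741,452.41 × 0.009 = $6,673.07169
Millbrook County: $741,452.41 × 0.0036 = $2,669.228676
Cedarvale Township: $741,452.41 × 0.00221 = $1,638.6098261
Total = $3,210.4889353 + $6,673.07169 + $2,669.228676 + $1,638.6098261 = $14,191.3991274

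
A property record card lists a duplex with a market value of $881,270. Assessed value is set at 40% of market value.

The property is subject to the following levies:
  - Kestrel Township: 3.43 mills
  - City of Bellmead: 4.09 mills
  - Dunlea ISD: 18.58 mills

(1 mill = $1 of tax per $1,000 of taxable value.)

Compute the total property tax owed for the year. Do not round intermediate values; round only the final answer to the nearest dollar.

Assessed value = $881,270 × 0.4 = $352,508
Kestrel Township: $352,508 × 0.00343 = $1,209.10244
City of Bellmead: $352,508 × 0.00409 = $1,441.75772
Dunlea ISD: $352,508 × 0.01858 = $6,549.59864
Total = $1,209.10244 + $1,441.75772 + $6,549.59864 = $9,200.4588

$9,200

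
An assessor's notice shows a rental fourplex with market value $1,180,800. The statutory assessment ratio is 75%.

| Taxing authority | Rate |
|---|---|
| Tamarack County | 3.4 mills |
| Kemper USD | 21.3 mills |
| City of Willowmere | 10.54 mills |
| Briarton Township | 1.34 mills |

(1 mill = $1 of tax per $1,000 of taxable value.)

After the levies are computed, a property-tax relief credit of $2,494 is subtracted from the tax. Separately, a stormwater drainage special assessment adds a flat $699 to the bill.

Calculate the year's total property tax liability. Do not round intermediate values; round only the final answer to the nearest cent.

$30,600.25

Assessed value = $1,180,800 × 0.75 = $885,600
Tamarack County: $885,600 × 0.0034 = $3,011.04
Kemper USD: $885,600 × 0.0213 = $18,863.28
City of Willowmere: $885,600 × 0.01054 = $9,334.224
Briarton Township: $885,600 × 0.00134 = $1,186.704
Levies subtotal = $32,395.248
After credit = $32,395.248 − $2,494 = $29,901.248
Total = $29,901.248 + $699 = $30,600.248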